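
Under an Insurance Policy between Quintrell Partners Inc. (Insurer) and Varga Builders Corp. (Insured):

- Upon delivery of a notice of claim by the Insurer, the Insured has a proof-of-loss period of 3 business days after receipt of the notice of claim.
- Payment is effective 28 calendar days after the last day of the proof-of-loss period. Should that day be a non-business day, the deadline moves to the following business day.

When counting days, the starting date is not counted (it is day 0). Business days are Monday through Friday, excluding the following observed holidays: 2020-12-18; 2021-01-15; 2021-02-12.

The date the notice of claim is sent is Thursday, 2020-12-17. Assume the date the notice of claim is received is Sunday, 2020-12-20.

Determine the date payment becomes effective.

The last day of the proof-of-loss period: counting 3 business days from Sunday, 2020-12-20 (Dec 21, Dec 22, Dec 23, skipping weekends) reaches Wednesday, 2020-12-23.
Adding 28 calendar days to 2020-12-23 gives 2021-01-20, which is the date payment becomes effective. 2021-01-20 is a Wednesday and is not a listed holiday, so no roll-forward applies.

2021-01-20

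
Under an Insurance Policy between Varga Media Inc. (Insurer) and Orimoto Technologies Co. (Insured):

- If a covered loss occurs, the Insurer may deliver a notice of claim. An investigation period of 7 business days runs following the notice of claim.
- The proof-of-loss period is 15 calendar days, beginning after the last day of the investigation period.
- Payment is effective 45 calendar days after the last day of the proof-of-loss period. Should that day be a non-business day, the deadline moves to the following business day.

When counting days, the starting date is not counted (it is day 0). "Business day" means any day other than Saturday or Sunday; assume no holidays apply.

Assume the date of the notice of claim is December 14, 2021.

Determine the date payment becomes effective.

The last day of the investigation period: counting 7 business days from Tuesday, December 14, 2021 (Dec 15, Dec 16, Dec 17, Dec 20, Dec 21, Dec 22, Dec 23, skipping weekends) reaches Thursday, December 23, 2021.
The last day of the proof-of-loss period: 15 calendar days after December 23, 2021 is January 7, 2022.
The date payment becomes effective: January 7, 2022 + 45 days = February 21, 2022. February 21, 2022 is a Monday, so no roll-forward applies.

February 21, 2022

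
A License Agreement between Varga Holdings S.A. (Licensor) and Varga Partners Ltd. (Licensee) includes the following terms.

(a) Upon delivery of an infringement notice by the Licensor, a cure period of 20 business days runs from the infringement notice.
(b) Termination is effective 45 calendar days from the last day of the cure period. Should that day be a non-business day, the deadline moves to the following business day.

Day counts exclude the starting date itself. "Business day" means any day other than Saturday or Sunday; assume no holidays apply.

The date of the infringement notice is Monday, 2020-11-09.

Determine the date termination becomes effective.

2021-01-21

From Monday, 2020-11-09, 20 business days (Nov 10, Nov 11, Nov 12, Nov 13, …, Dec 3, Dec 4, Dec 7, skipping weekends) brings us to Monday, 2020-12-07, which is the last day of the cure period.
The date termination becomes effective: 45 calendar days after 2020-12-07 is 2021-01-21. 2021-01-21 is a Thursday, so no roll-forward applies.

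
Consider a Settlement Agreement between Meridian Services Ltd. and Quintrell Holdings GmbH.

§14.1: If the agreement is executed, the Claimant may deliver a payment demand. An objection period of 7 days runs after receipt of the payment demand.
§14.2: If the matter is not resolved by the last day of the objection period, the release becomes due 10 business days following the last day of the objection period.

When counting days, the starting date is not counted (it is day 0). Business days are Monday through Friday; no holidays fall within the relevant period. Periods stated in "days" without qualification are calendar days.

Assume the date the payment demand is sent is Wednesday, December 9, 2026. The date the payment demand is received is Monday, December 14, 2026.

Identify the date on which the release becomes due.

January 4, 2027

The last day of the objection period: December 14, 2026 + 7 days = December 21, 2026.
The date on which the release becomes due: counting 10 business days from Monday, December 21, 2026 (Dec 22, Dec 23, Dec 24, Dec 25, Dec 28, Dec 29, Dec 30, Dec 31, Jan 1, Jan 4, skipping weekends) reaches Monday, January 4, 2027.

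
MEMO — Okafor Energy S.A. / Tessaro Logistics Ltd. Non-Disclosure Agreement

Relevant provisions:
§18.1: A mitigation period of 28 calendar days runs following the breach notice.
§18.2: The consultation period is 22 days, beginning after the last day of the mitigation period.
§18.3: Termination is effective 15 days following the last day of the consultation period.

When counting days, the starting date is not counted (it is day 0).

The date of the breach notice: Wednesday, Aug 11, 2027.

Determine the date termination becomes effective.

The last day of the mitigation period: Aug 11, 2027 + 28 days = Sep 8, 2027.
The last day of the consultation period: Sep 8, 2027 + 22 days = Sep 30, 2027.
The date termination becomes effective: Sep 30, 2027 + 15 days = Oct 15, 2027.

Oct 15, 2027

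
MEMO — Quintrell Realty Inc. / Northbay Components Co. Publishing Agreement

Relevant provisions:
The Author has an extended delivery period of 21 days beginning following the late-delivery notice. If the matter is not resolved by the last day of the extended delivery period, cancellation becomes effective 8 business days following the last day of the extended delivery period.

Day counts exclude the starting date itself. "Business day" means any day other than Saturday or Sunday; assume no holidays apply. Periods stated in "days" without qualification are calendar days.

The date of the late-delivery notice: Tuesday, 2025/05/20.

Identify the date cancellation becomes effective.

2025/06/20

The last day of the extended delivery period: 2025/05/20 + 21 days = 2025/06/10.
From Tuesday, 2025/06/10, 8 business days (Jun 11, Jun 12, Jun 13, Jun 16, Jun 17, Jun 18, Jun 19, Jun 20, skipping weekends) brings us to Friday, 2025/06/20, which is the date cancellation becomes effective.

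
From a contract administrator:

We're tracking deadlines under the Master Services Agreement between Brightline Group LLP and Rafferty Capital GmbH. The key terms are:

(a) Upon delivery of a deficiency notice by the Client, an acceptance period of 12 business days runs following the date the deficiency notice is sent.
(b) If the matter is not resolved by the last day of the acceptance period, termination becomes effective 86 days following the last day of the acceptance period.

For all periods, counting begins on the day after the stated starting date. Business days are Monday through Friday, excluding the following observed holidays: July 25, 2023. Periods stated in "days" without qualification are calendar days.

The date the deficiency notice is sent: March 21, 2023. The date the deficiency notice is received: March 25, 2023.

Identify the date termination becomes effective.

From Tuesday, March 21, 2023, 12 business days (Mar 22, Mar 23, Mar 24, Mar 27, …, Apr 4, Apr 5, Apr 6, skipping weekends) brings us to Thursday, April 6, 2023, which is the last day of the acceptance period.
The date termination becomes effective: 86 calendar days after April 6, 2023 is July 1, 2023.

July 1, 2023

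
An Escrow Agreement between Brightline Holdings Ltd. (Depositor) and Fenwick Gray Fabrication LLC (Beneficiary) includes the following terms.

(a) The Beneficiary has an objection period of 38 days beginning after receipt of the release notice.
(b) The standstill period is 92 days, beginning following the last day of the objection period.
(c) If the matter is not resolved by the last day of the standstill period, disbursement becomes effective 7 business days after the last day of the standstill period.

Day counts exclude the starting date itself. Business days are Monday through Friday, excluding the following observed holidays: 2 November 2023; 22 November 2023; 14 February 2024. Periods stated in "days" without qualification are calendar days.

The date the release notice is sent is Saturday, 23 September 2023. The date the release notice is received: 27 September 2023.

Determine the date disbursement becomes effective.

13 February 2024

The last day of the objection period: 27 September 2023 + 38 days = 4 November 2023.
The last day of the standstill period: 4 November 2023 + 92 days = 4 February 2024.
From Sunday, 4 February 2024, 7 business days (Feb 5, Feb 6, Feb 7, Feb 8, Feb 9, Feb 12, Feb 13, skipping weekends) brings us to Tuesday, 13 February 2024, which is the date disbursement becomes effective.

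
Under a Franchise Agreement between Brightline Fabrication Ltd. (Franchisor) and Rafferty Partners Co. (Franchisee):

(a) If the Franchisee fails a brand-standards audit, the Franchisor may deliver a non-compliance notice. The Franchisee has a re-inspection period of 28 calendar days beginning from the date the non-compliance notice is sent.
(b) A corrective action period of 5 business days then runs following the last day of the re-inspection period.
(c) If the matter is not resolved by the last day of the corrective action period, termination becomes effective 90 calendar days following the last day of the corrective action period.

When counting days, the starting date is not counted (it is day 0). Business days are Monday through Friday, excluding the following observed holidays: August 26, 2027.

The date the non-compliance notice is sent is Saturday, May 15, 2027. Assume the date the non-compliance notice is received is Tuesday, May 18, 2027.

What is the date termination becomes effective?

September 16, 2027

The last day of the re-inspection period: 28 calendar days after May 15, 2027 is June 12, 2027.
From Saturday, June 12, 2027, 5 business days (Jun 14, Jun 15, Jun 16, Jun 17, Jun 18, skipping weekends) brings us to Friday, June 18, 2027, which is the last day of the corrective action period.
Adding 90 calendar days to June 18, 2027 gives September 16, 2027, which is the date termination becomes effective.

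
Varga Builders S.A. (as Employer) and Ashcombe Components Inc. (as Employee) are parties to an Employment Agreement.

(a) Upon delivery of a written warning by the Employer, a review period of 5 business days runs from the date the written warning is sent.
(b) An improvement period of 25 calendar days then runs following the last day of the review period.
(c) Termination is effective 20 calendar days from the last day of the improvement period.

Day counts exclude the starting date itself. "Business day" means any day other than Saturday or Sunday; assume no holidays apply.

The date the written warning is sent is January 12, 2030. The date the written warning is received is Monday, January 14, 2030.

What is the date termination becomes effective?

From Saturday, January 12, 2030, 5 business days (Jan 14, Jan 15, Jan 16, Jan 17, Jan 18, skipping weekends) brings us to Friday, January 18, 2030, which is the last day of the review period.
The last day of the improvement period: 25 calendar days after January 18, 2030 is February 12, 2030.
The date termination becomes effective: February 12, 2030 + 20 days = March 4, 2030.

March 4, 2030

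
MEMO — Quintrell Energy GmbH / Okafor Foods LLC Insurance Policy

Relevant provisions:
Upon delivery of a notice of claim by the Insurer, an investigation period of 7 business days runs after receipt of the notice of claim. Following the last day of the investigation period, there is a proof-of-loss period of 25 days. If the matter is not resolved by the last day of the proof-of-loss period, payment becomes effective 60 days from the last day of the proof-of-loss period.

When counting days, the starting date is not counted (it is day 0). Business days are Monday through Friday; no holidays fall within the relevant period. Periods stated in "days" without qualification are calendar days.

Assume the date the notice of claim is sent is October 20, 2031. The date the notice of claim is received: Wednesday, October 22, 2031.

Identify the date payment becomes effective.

January 24, 2032

The last day of the investigation period: counting 7 business days from Wednesday, October 22, 2031 (Oct 23, Oct 24, Oct 27, Oct 28, Oct 29, Oct 30, Oct 31, skipping weekends) reaches Friday, October 31, 2031.
The last day of the proof-of-loss period: 25 calendar days after October 31, 2031 is November 25, 2031.
The date payment becomes effective: 60 calendar days after November 25, 2031 is January 24, 2032.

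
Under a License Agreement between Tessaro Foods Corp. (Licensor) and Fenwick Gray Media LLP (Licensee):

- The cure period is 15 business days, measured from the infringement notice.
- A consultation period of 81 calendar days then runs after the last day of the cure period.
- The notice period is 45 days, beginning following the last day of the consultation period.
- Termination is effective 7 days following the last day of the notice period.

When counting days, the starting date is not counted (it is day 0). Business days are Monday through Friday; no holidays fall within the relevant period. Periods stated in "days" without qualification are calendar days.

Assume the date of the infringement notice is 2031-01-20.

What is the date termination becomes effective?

2031-06-23

The last day of the cure period: 15 business days after Monday, 2031-01-20, skipping weekends — Jan 21, Jan 22, Jan 23, Jan 24, …, Feb 6, Feb 7, Feb 10 — lands on Monday, 2031-02-10.
The last day of the consultation period: 81 calendar days after 2031-02-10 is 2031-05-02.
The last day of the notice period: 2031-05-02 + 45 days = 2031-06-16.
The date termination becomes effective: 2031-06-16 + 7 days = 2031-06-23.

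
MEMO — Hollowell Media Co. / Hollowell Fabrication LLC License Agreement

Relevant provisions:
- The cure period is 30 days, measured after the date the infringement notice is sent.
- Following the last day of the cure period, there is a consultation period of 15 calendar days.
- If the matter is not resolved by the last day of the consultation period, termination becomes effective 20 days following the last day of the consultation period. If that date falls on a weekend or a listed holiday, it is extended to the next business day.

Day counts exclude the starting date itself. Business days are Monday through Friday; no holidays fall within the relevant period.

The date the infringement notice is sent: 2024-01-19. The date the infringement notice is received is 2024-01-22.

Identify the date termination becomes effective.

2024-03-25

The last day of the cure period: 2024-01-19 + 30 days = 2024-02-18.
The last day of the consultation period: 2024-02-18 + 15 days = 2024-03-04.
The date termination becomes effective: 20 calendar days after 2024-03-04 is 2024-03-24. That falls on a Sunday, so it rolls to the next business day, Monday, 2024-03-25.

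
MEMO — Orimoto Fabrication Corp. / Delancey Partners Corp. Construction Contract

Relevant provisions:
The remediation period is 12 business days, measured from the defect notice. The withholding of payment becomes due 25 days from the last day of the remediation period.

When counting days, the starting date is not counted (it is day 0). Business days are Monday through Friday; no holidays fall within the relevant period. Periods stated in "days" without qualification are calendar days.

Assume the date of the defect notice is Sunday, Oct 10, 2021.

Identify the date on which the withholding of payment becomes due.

The last day of the remediation period: 12 business days after Sunday, Oct 10, 2021, skipping weekends — Oct 11, Oct 12, Oct 13, Oct 14, …, Oct 22, Oct 25, Oct 26 — lands on Tuesday, Oct 26, 2021.
The date on which the withholding of payment becomes due: Oct 26, 2021 + 25 days = Nov 20, 2021.

Nov 20, 2021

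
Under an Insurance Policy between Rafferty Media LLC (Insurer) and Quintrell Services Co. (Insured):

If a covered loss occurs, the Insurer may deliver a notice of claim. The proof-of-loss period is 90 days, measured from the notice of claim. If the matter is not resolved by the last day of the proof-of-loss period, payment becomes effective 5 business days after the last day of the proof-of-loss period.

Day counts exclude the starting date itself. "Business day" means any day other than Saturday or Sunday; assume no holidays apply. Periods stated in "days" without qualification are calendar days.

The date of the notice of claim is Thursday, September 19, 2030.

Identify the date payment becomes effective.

December 25, 2030

The last day of the proof-of-loss period: 90 calendar days after September 19, 2030 is December 18, 2030.
From Wednesday, December 18, 2030, 5 business days (Dec 19, Dec 20, Dec 23, Dec 24, Dec 25, skipping weekends) brings us to Wednesday, December 25, 2030, which is the date payment becomes effective.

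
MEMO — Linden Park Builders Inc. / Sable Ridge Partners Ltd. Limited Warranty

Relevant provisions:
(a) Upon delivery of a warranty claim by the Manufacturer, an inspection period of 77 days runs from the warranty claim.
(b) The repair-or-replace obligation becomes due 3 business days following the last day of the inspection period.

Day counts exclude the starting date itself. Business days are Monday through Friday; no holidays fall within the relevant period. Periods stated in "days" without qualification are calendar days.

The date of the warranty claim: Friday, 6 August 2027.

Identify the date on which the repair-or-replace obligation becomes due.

The last day of the inspection period: 6 August 2027 + 77 days = 22 October 2027.
The date on which the repair-or-replace obligation becomes due: 3 business days after Friday, 22 October 2027, skipping weekends — Oct 25, Oct 26, Oct 27 — lands on Wednesday, 27 October 2027.

27 October 2027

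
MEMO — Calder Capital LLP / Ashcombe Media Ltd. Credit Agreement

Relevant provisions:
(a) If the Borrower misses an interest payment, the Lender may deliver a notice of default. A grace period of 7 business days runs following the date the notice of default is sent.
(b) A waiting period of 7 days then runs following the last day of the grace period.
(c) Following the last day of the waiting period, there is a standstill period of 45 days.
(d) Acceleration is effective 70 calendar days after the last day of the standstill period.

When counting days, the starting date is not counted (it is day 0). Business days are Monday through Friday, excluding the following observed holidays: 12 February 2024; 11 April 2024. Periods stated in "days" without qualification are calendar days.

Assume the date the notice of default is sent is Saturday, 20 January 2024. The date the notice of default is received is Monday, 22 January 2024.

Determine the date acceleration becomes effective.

31 May 2024

The last day of the grace period: 7 business days after Saturday, 20 January 2024, skipping weekends — Jan 22, Jan 23, Jan 24, Jan 25, Jan 26, Jan 29, Jan 30 — lands on Tuesday, 30 January 2024.
Adding 7 calendar days to 30 January 2024 gives 6 February 2024, which is the last day of the waiting period.
The last day of the standstill period: 6 February 2024 + 45 days = 22 March 2024.
The date acceleration becomes effective: 22 March 2024 + 70 days = 31 May 2024.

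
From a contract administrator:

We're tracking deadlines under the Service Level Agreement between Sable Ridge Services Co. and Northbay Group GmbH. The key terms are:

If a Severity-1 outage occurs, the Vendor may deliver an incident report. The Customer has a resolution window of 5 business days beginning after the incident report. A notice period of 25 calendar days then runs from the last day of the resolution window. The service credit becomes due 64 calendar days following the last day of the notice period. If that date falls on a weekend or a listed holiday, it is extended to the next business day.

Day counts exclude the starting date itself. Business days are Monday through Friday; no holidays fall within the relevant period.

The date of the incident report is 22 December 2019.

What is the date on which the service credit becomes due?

From Sunday, 22 December 2019, 5 business days (Dec 23, Dec 24, Dec 25, Dec 26, Dec 27, skipping weekends) brings us to Friday, 27 December 2019, which is the last day of the resolution window.
The last day of the notice period: 27 December 2019 + 25 days = 21 January 2020.
The date on which the service credit becomes due: 64 calendar days after 21 January 2020 is 25 March 2020. 25 March 2020 is a Wednesday, so no roll-forward applies.

25 March 2020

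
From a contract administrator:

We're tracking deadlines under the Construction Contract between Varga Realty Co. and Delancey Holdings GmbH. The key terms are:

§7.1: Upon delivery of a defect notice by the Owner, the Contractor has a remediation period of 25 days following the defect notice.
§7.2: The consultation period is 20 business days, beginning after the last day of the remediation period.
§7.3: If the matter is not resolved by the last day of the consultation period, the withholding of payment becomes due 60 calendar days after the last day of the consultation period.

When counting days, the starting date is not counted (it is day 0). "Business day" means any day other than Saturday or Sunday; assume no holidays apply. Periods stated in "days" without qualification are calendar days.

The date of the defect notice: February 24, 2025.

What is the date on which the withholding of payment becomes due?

The last day of the remediation period: 25 calendar days after February 24, 2025 is March 21, 2025.
The last day of the consultation period: 20 business days after Friday, March 21, 2025, skipping weekends — Mar 24, Mar 25, Mar 26, Mar 27, …, Apr 16, Apr 17, Apr 18 — lands on Friday, April 18, 2025.
The date on which the withholding of payment becomes due: 60 calendar days after April 18, 2025 is June 17, 2025.

June 17, 2025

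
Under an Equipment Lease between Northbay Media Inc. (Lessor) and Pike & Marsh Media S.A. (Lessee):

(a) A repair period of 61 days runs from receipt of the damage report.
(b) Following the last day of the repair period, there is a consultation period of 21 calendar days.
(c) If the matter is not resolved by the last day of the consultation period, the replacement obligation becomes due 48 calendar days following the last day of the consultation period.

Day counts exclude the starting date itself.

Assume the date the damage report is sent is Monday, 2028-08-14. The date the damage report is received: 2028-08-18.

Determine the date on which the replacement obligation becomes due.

2028-12-26

The last day of the repair period: 61 calendar days after 2028-08-18 is 2028-10-18.
Adding 21 calendar days to 2028-10-18 gives 2028-11-08, which is the last day of the consultation period.
The date on which the replacement obligation becomes due: 48 calendar days after 2028-11-08 is 2028-12-26.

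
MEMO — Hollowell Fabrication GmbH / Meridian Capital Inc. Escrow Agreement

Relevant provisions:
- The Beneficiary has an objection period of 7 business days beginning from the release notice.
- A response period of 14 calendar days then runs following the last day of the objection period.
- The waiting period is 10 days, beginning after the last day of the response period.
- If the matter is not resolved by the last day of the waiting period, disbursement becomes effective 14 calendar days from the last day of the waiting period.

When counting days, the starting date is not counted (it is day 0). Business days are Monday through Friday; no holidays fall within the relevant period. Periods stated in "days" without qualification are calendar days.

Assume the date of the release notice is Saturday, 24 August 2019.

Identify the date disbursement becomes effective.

The last day of the objection period: 7 business days after Saturday, 24 August 2019, skipping weekends — Aug 26, Aug 27, Aug 28, Aug 29, Aug 30, Sep 2, Sep 3 — lands on Tuesday, 3 September 2019.
Adding 14 calendar days to 3 September 2019 gives 17 September 2019, which is the last day of the response period.
The last day of the waiting period: 17 September 2019 + 10 days = 27 September 2019.
The date disbursement becomes effective: 14 calendar days after 27 September 2019 is 11 October 2019.

11 October 2019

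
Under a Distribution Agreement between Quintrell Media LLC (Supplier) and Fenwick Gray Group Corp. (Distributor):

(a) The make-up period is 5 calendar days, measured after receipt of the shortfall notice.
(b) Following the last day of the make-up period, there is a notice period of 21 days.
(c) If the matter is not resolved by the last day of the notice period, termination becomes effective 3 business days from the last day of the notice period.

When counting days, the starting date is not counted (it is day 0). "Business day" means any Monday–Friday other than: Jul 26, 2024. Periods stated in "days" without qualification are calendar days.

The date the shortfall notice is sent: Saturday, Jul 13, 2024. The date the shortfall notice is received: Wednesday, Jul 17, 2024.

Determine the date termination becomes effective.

Aug 15, 2024

The last day of the make-up period: 5 calendar days after Jul 17, 2024 is Jul 22, 2024.
The last day of the notice period: 21 calendar days after Jul 22, 2024 is Aug 12, 2024.
From Monday, Aug 12, 2024, 3 business days (Aug 13, Aug 14, Aug 15, skipping weekends) brings us to Thursday, Aug 15, 2024, which is the date termination becomes effective.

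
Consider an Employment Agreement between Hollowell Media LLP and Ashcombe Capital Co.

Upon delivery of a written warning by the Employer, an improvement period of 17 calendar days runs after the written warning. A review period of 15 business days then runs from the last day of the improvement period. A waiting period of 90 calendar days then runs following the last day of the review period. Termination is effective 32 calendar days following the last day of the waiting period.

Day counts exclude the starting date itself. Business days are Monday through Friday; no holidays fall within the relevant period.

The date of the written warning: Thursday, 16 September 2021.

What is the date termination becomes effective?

21 February 2022

Adding 17 calendar days to 16 September 2021 gives 3 October 2021, which is the last day of the improvement period.
The last day of the review period: counting 15 business days from Sunday, 3 October 2021 (Oct 4, Oct 5, Oct 6, Oct 7, …, Oct 20, Oct 21, Oct 22, skipping weekends) reaches Friday, 22 October 2021.
The last day of the waiting period: 90 calendar days after 22 October 2021 is 20 January 2022.
The date termination becomes effective: 32 calendar days after 20 January 2022 is 21 February 2022.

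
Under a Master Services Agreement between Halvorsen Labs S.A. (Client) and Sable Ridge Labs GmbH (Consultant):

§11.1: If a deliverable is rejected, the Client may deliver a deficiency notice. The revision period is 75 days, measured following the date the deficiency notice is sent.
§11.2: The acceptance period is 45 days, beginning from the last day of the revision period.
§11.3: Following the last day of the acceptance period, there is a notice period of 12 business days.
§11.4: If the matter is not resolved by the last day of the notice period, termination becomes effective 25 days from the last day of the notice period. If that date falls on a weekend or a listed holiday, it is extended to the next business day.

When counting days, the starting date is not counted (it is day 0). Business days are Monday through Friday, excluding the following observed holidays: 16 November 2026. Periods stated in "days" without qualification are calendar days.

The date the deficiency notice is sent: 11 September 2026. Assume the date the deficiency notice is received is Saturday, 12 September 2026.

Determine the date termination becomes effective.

Adding 75 calendar days to 11 September 2026 gives 25 November 2026, which is the last day of the revision period.
Adding 45 calendar days to 25 November 2026 gives 9 January 2027, which is the last day of the acceptance period.
From Saturday, 9 January 2027, 12 business days (Jan 11, Jan 12, Jan 13, Jan 14, …, Jan 22, Jan 25, Jan 26, skipping weekends) brings us to Tuesday, 26 January 2027, which is the last day of the notice period.
The date termination becomes effective: 26 January 2027 + 25 days = 20 February 2027. That falls on a Saturday, so it rolls to the next business day, Monday, 22 February 2027.

22 February 2027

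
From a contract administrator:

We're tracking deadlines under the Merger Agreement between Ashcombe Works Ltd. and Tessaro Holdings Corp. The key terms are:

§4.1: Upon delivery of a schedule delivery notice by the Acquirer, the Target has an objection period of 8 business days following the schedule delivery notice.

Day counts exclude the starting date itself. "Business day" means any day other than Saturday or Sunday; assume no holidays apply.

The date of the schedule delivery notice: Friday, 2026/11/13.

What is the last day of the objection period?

The last day of the objection period: counting 8 business days from Friday, 2026/11/13 (Nov 16, Nov 17, Nov 18, Nov 19, Nov 20, Nov 23, Nov 24, Nov 25, skipping weekends) reaches Wednesday, 2026/11/25.

2026/11/25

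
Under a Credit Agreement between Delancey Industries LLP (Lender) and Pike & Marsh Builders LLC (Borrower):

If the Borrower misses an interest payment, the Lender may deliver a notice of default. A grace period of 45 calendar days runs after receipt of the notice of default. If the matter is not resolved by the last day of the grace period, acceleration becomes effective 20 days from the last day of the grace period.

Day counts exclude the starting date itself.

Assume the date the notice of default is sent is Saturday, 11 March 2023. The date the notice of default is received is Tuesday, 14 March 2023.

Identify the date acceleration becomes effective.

The last day of the grace period: 45 calendar days after 14 March 2023 is 28 April 2023.
The date acceleration becomes effective: 28 April 2023 + 20 days = 18 May 2023.

18 May 2023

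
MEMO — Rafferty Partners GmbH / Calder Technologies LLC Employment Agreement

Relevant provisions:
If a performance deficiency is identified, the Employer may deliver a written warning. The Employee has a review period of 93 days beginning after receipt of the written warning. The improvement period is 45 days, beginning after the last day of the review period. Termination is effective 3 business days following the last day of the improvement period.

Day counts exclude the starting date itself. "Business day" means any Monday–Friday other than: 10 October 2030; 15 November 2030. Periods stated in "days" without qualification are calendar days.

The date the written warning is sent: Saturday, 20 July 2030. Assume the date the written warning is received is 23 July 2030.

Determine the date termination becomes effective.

11 December 2030

The last day of the review period: 23 July 2030 + 93 days = 24 October 2030.
Adding 45 calendar days to 24 October 2030 gives 8 December 2030, which is the last day of the improvement period.
The date termination becomes effective: 3 business days after Sunday, 8 December 2030, skipping weekends — Dec 9, Dec 10, Dec 11 — lands on Wednesday, 11 December 2030.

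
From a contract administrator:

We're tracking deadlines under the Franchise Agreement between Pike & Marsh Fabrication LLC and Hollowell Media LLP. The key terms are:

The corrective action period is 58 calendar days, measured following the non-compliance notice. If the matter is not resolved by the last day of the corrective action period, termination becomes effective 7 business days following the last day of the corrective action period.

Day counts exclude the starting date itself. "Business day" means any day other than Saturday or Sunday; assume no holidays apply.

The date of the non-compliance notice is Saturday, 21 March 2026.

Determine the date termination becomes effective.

The last day of the corrective action period: 58 calendar days after 21 March 2026 is 18 May 2026.
From Monday, 18 May 2026, 7 business days (May 19, May 20, May 21, May 22, May 25, May 26, May 27, skipping weekends) brings us to Wednesday, 27 May 2026, which is the date termination becomes effective.

27 May 2026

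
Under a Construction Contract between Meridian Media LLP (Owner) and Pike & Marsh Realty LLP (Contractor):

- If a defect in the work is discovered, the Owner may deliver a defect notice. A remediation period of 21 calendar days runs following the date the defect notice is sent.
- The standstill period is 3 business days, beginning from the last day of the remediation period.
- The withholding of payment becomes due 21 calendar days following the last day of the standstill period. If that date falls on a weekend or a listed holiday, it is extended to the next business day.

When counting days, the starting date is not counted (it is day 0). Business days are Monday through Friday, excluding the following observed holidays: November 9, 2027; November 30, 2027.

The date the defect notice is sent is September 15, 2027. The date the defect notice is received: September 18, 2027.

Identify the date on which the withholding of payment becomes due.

Adding 21 calendar days to September 15, 2027 gives October 6, 2027, which is the last day of the remediation period.
The last day of the standstill period: 3 business days after Wednesday, October 6, 2027, skipping weekends — Oct 7, Oct 8, Oct 11 — lands on Monday, October 11, 2027.
The date on which the withholding of payment becomes due: October 11, 2027 + 21 days = November 1, 2027. November 1, 2027 is a Monday and is not a listed holiday, so no roll-forward applies.

November 1, 2027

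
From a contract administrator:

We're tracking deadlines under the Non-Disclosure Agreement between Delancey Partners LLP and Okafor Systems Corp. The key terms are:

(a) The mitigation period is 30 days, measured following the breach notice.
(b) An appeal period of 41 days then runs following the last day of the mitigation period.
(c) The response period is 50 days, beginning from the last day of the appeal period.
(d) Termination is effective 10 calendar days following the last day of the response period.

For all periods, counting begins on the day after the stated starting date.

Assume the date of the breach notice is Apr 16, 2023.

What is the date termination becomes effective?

The last day of the mitigation period: 30 calendar days after Apr 16, 2023 is May 16, 2023.
The last day of the appeal period: May 16, 2023 + 41 days = Jun 26, 2023.
The last day of the response period: 50 calendar days after Jun 26, 2023 is Aug 15, 2023.
The date termination becomes effective: Aug 15, 2023 + 10 days = Aug 25, 2023.

Aug 25, 2023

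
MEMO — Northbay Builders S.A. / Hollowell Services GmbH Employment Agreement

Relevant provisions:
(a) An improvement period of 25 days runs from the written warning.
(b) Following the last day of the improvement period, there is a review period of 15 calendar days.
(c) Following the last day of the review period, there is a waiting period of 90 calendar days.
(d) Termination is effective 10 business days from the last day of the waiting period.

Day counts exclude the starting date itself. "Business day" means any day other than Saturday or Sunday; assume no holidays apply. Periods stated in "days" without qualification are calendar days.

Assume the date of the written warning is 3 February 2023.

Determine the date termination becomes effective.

Adding 25 calendar days to 3 February 2023 gives 28 February 2023, which is the last day of the improvement period.
The last day of the review period: 15 calendar days after 28 February 2023 is 15 March 2023.
The last day of the waiting period: 15 March 2023 + 90 days = 13 June 2023.
The date termination becomes effective: 10 business days after Tuesday, 13 June 2023, skipping weekends — Jun 14, Jun 15, Jun 16, Jun 19, Jun 20, Jun 21, Jun 22, Jun 23, Jun 26, Jun 27 — lands on Tuesday, 27 June 2023.

27 June 2023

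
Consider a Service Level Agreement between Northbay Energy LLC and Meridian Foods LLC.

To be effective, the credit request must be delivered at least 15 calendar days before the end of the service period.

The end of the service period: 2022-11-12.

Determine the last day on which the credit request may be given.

2022-10-28

Counting back 15 calendar days from 2022-11-12 gives 2022-10-28.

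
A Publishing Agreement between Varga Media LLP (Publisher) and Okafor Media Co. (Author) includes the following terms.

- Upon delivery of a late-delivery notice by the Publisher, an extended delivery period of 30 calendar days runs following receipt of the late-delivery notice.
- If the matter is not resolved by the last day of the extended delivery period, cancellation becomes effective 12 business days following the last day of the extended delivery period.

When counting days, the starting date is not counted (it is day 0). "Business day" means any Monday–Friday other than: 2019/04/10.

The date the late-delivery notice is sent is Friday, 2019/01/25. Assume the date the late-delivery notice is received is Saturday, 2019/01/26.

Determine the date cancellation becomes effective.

2019/03/13

The last day of the extended delivery period: 2019/01/26 + 30 days = 2019/02/25.
The date cancellation becomes effective: 12 business days after Monday, 2019/02/25, skipping weekends — Feb 26, Feb 27, Feb 28, Mar 1, …, Mar 11, Mar 12, Mar 13 — lands on Wednesday, 2019/03/13.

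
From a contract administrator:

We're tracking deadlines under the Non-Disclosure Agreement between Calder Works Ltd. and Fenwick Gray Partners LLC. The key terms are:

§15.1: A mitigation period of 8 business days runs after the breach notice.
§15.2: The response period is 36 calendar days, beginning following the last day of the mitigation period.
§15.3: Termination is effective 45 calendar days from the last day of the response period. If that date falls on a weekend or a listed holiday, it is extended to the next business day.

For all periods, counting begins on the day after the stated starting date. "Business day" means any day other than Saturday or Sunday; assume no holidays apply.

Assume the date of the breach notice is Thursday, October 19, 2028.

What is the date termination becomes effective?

January 22, 2029

The last day of the mitigation period: 8 business days after Thursday, October 19, 2028, skipping weekends — Oct 20, Oct 23, Oct 24, Oct 25, Oct 26, Oct 27, Oct 30, Oct 31 — lands on Tuesday, October 31, 2028.
The last day of the response period: 36 calendar days after October 31, 2028 is December 6, 2028.
The date termination becomes effective: December 6, 2028 + 45 days = January 20, 2029. That falls on a Saturday, so it rolls to the next business day, Monday, January 22, 2029.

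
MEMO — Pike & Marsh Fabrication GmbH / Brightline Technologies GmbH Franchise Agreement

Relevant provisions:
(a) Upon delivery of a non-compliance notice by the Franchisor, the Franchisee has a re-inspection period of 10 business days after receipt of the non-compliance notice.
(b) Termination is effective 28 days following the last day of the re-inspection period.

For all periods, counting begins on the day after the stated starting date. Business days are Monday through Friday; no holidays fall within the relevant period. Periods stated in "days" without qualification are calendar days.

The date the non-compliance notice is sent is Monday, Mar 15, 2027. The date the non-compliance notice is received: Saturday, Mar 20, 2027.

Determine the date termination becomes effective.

Apr 30, 2027

The last day of the re-inspection period: counting 10 business days from Saturday, Mar 20, 2027 (Mar 22, Mar 23, Mar 24, Mar 25, Mar 26, Mar 29, Mar 30, Mar 31, Apr 1, Apr 2, skipping weekends) reaches Friday, Apr 2, 2027.
The date termination becomes effective: Apr 2, 2027 + 28 days = Apr 30, 2027.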